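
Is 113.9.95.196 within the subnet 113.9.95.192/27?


Subnet network: 113.9.95.192
Test IP AND mask: 113.9.95.192
Yes, 113.9.95.196 is in 113.9.95.192/27


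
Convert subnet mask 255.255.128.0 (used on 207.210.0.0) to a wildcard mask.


Subnet mask: 255.255.128.0
Wildcard = 255.255.255.255 - subnet mask
255 - 255 = 0
255 - 255 = 0
255 - 128 = 127
255 - 0 = 255
Wildcard: 0.0.127.255


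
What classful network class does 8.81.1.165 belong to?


First octet: 8
Binary: 00001000
0xxxxxxx -> Class A (1-126)
Class A, default mask 255.0.0.0 (/8)


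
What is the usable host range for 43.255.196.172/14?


Network: 43.252.0.0
Broadcast: 43.255.255.255
First usable = network + 1
Last usable = broadcast - 1
Range: 43.252.0.1 to 43.255.255.254


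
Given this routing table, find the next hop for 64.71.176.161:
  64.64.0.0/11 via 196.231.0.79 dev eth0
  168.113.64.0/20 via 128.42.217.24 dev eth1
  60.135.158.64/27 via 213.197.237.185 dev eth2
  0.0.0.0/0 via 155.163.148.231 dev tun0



Longest prefix match for 64.71.176.161:
  /11 64.64.0.0: MATCH
  /20 168.113.64.0: no
  /27 60.135.158.64: no
  /0 0.0.0.0: MATCH
Selected: next-hop 196.231.0.79 via eth0 (matched /11)


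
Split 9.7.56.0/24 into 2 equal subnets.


New prefix = 24 + 1 = 25
Each subnet has 128 addresses
  9.7.56.0/25
  9.7.56.128/25
Subnets: 9.7.56.0/25, 9.7.56.128/25


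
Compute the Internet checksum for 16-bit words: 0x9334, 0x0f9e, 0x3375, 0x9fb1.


Sum all words (with carry folding):
+ 0x9334 = 0x9334
+ 0x0f9e = 0xa2d2
+ 0x3375 = 0xd647
+ 0x9fb1 = 0x75f9
One's complement: ~0x75f9
Checksum = 0x8a06


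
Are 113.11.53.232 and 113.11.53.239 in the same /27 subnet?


Mask: 255.255.255.224
113.11.53.232 AND mask = 113.11.53.224
113.11.53.239 AND mask = 113.11.53.224
Yes, same subnet (113.11.53.224)


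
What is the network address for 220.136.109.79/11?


IP:   11011100.10001000.01101101.01001111
Mask: 11111111.11100000.00000000.00000000
AND operation:
Net:  11011100.10000000.00000000.00000000
Network: 220.128.0.0/11


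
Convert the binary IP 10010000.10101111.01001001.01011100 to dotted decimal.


10010000 = 144
10101111 = 175
01001001 = 73
01011100 = 92
IP: 144.175.73.92


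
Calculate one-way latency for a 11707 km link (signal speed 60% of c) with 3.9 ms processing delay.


Speed = 0.6 * 3e5 km/s = 180000 km/s
Propagation delay = 11707 / 180000 = 0.065 s = 65.0389 ms
Processing delay = 3.9 ms
Total one-way latency = 68.9389 ms


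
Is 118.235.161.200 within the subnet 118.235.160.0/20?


Subnet network: 118.235.160.0
Test IP AND mask: 118.235.160.0
Yes, 118.235.161.200 is in 118.235.160.0/20


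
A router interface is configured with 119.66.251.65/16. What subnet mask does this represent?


/16 means 16 network bits, 16 host bits
Binary: 11111111111111110000000000000000
Mask: 255.255.0.0


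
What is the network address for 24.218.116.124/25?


IP:   00011000.11011010.01110100.01111100
Mask: 11111111.11111111.11111111.10000000
AND operation:
Net:  00011000.11011010.01110100.00000000
Network: 24.218.116.0/25


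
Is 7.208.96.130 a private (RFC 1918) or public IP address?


RFC 1918 private ranges:
  10.0.0.0/8 (10.0.0.0 - 10.255.255.255)
  172.16.0.0/12 (172.16.0.0 - 172.31.255.255)
  192.168.0.0/16 (192.168.0.0 - 192.168.255.255)
Public (not in any RFC 1918 range)


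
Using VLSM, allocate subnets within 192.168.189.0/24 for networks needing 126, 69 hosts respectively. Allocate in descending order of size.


126 hosts -> /25 (126 usable): 192.168.189.0/25
69 hosts -> /25 (126 usable): 192.168.189.128/25
Allocation: 192.168.189.0/25 (126 hosts, 126 usable); 192.168.189.128/25 (69 hosts, 126 usable)


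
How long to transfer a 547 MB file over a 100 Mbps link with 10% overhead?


Effective throughput = 100 * (1 - 10/100) = 90 Mbps
File size in Mb = 547 * 8 = 4376 Mb
Time = 4376 / 90
Time = 48.6222 seconds


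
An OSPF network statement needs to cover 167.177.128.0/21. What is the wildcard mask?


Subnet mask: 255.255.248.0
Wildcard = 255.255.255.255 - subnet mask
255 - 255 = 0
255 - 255 = 0
255 - 248 = 7
255 - 0 = 255
Wildcard: 0.0.7.255


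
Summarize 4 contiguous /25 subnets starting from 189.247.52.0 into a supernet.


Original prefix: /25
Number of subnets: 4 = 2^2
New prefix = 25 - 2 = 23
Supernet: 189.247.52.0/23


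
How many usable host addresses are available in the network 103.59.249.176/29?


Host bits = 32 - 29 = 3
Total addresses = 2^3 = 8
Usable = total - 2 (network and broadcast)
Usable hosts: 6


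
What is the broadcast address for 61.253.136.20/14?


Network: 61.252.0.0/14
Host bits = 18
Set all host bits to 1:
Broadcast: 61.255.255.255


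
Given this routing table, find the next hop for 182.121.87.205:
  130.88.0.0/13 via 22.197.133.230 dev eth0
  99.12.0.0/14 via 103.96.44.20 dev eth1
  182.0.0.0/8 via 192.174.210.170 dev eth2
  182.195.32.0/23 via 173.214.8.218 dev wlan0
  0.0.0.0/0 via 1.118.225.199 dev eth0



Longest prefix match for 182.121.87.205:
  /13 130.88.0.0: no
  /14 99.12.0.0: no
  /8 182.0.0.0: MATCH
  /23 182.195.32.0: no
  /0 0.0.0.0: MATCH
Selected: next-hop 192.174.210.170 via eth2 (matched /8)


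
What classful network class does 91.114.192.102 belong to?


First octet: 91
Binary: 01011011
0xxxxxxx -> Class A (1-126)
Class A, default mask 255.0.0.0 (/8)


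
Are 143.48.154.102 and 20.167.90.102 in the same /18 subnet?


Mask: 255.255.192.0
143.48.154.102 AND mask = 143.48.128.0
20.167.90.102 AND mask = 20.167.64.0
No, different subnets (143.48.128.0 vs 20.167.64.0)


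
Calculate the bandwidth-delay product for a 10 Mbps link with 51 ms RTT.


BDP = bandwidth * RTT
= 10 Mbps * 51 ms
= 10 * 1e6 * 51 / 1000 bits
= 510000 bits
= 63750 bytes
= 62.2559 KB
BDP = 510000 bits (63750 bytes)


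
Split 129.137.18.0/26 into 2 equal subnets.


New prefix = 26 + 1 = 27
Each subnet has 32 addresses
  129.137.18.0/27
  129.137.18.32/27
Subnets: 129.137.18.0/27, 129.137.18.32/27


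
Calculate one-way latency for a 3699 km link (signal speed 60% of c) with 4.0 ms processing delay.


Speed = 0.6 * 3e5 km/s = 180000 km/s
Propagation delay = 3699 / 180000 = 0.0205 s = 20.55 ms
Processing delay = 4.0 ms
Total one-way latency = 24.55 ms


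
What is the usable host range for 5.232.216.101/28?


Network: 5.232.216.96
Broadcast: 5.232.216.111
First usable = network + 1
Last usable = broadcast - 1
Range: 5.232.216.97 to 5.232.216.110


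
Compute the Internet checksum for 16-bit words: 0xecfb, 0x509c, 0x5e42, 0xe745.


Sum all words (with carry folding):
+ 0xecfb = 0xecfb
+ 0x509c = 0x3d98
+ 0x5e42 = 0x9bda
+ 0xe745 = 0x8320
One's complement: ~0x8320
Checksum = 0x7cdf


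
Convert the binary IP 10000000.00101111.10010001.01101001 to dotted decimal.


10000000 = 128
00101111 = 47
10010001 = 145
01101001 = 105
IP: 128.47.145.105


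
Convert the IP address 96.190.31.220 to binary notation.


96 = 01100000
190 = 10111110
31 = 00011111
220 = 11011100
Binary: 01100000.10111110.00011111.11011100


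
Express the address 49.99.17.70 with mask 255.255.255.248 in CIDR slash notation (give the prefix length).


Binary: 11111111.11111111.11111111.11111000
Count leading 1s
Prefix: /29


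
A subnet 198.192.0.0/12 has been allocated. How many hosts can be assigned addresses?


Host bits = 32 - 12 = 20
Total addresses = 2^20 = 1048576
Usable = total - 2 (network and broadcast)
Usable hosts: 1048574


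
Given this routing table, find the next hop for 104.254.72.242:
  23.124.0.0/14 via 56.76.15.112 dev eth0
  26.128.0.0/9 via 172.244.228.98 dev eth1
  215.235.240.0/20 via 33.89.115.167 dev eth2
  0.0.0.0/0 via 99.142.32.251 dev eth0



Longest prefix match for 104.254.72.242:
  /14 23.124.0.0: no
  /9 26.128.0.0: no
  /20 215.235.240.0: no
  /0 0.0.0.0: MATCH
Selected: next-hop 99.142.32.251 via eth0 (matched /0)


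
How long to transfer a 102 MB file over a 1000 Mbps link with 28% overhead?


Effective throughput = 1000 * (1 - 28/100) = 720 Mbps
File size in Mb = 102 * 8 = 816 Mb
Time = 816 / 720
Time = 1.1333 seconds


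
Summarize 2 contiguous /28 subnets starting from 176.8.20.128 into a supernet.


Original prefix: /28
Number of subnets: 2 = 2^1
New prefix = 28 - 1 = 27
Supernet: 176.8.20.128/27


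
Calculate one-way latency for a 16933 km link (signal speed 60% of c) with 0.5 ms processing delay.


Speed = 0.6 * 3e5 km/s = 180000 km/s
Propagation delay = 16933 / 180000 = 0.0941 s = 94.0722 ms
Processing delay = 0.5 ms
Total one-way latency = 94.5722 ms


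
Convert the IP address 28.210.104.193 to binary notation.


28 = 00011100
210 = 11010010
104 = 01101000
193 = 11000001
Binary: 00011100.11010010.01101000.11000001


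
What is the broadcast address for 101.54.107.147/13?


Network: 101.48.0.0/13
Host bits = 19
Set all host bits to 1:
Broadcast: 101.55.255.255


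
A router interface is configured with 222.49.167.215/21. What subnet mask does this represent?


/21 means 21 network bits, 11 host bits
Binary: 11111111111111111111100000000000
Mask: 255.255.248.0


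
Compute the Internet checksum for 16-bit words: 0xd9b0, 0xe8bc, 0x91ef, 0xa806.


Sum all words (with carry folding):
+ 0xd9b0 = 0xd9b0
+ 0xe8bc = 0xc26d
+ 0x91ef = 0x545d
+ 0xa806 = 0xfc63
One's complement: ~0xfc63
Checksum = 0x039c


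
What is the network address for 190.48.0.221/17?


IP:   10111110.00110000.00000000.11011101
Mask: 11111111.11111111.10000000.00000000
AND operation:
Net:  10111110.00110000.00000000.00000000
Network: 190.48.0.0/17


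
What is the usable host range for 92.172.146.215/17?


Network: 92.172.128.0
Broadcast: 92.172.255.255
First usable = network + 1
Last usable = broadcast - 1
Range: 92.172.128.1 to 92.172.255.254


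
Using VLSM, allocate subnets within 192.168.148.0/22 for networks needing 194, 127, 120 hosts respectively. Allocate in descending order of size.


194 hosts -> /24 (254 usable): 192.168.148.0/24
127 hosts -> /24 (254 usable): 192.168.149.0/24
120 hosts -> /25 (126 usable): 192.168.150.0/25
Allocation: 192.168.148.0/24 (194 hosts, 254 usable); 192.168.149.0/24 (127 hosts, 254 usable); 192.168.150.0/25 (120 hosts, 126 usable)


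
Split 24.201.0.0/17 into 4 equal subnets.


New prefix = 17 + 2 = 19
Each subnet has 8192 addresses
  24.201.0.0/19
  24.201.32.0/19
  24.201.64.0/19
  24.201.96.0/19
Subnets: 24.201.0.0/19, 24.201.32.0/19, 24.201.64.0/19, 24.201.96.0/19


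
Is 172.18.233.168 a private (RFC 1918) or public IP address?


RFC 1918 private ranges:
  10.0.0.0/8 (10.0.0.0 - 10.255.255.255)
  172.16.0.0/12 (172.16.0.0 - 172.31.255.255)
  192.168.0.0/16 (192.168.0.0 - 192.168.255.255)
Private (in 172.16.0.0/12)


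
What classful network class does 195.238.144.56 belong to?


First octet: 195
Binary: 11000011
110xxxxx -> Class C (192-223)
Class C, default mask 255.255.255.0 (/24)


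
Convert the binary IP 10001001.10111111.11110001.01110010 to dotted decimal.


10001001 = 137
10111111 = 191
11110001 = 241
01110010 = 114
IP: 137.191.241.114


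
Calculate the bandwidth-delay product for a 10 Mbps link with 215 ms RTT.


BDP = bandwidth * RTT
= 10 Mbps * 215 ms
= 10 * 1e6 * 215 / 1000 bits
= 2150000 bits
= 268750 bytes
= 262.4512 KB
BDP = 2150000 bits (268750 bytes)


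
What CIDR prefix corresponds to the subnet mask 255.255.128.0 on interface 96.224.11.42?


Binary: 11111111.11111111.10000000.00000000
Count leading 1s
Prefix: /17


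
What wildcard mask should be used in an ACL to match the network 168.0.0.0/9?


Subnet mask: 255.128.0.0
Wildcard = 255.255.255.255 - subnet mask
255 - 255 = 0
255 - 128 = 127
255 - 0 = 255
255 - 0 = 255
Wildcard: 0.127.255.255


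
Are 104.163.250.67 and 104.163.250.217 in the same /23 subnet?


Mask: 255.255.254.0
104.163.250.67 AND mask = 104.163.250.0
104.163.250.217 AND mask = 104.163.250.0
Yes, same subnet (104.163.250.0)


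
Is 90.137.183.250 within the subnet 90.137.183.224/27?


Subnet network: 90.137.183.224
Test IP AND mask: 90.137.183.224
Yes, 90.137.183.250 is in 90.137.183.224/27


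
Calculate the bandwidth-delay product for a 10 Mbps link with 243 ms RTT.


BDP = bandwidth * RTT
= 10 Mbps * 243 ms
= 10 * 1e6 * 243 / 1000 bits
= 2430000 bits
= 303750 bytes
= 296.6309 KB
BDP = 2430000 bits (303750 bytes)


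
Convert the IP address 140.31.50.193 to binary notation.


140 = 10001100
31 = 00011111
50 = 00110010
193 = 11000001
Binary: 10001100.00011111.00110010.11000001


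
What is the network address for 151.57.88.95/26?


IP:   10010111.00111001.01011000.01011111
Mask: 11111111.11111111.11111111.11000000
AND operation:
Net:  10010111.00111001.01011000.01000000
Network: 151.57.88.64/26


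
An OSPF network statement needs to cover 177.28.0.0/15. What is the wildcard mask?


Subnet mask: 255.254.0.0
Wildcard = 255.255.255.255 - subnet mask
255 - 255 = 0
255 - 254 = 1
255 - 0 = 255
255 - 0 = 255
Wildcard: 0.1.255.255


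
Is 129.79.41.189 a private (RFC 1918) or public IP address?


RFC 1918 private ranges:
  10.0.0.0/8 (10.0.0.0 - 10.255.255.255)
  172.16.0.0/12 (172.16.0.0 - 172.31.255.255)
  192.168.0.0/16 (192.168.0.0 - 192.168.255.255)
Public (not in any RFC 1918 range)


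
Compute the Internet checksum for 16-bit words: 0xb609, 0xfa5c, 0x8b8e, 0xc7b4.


Sum all words (with carry folding):
+ 0xb609 = 0xb609
+ 0xfa5c = 0xb066
+ 0x8b8e = 0x3bf5
+ 0xc7b4 = 0x03aa
One's complement: ~0x03aa
Checksum = 0xfc55


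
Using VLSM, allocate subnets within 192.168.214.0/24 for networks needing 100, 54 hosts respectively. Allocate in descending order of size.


100 hosts -> /25 (126 usable): 192.168.214.0/25
54 hosts -> /26 (62 usable): 192.168.214.128/26
Allocation: 192.168.214.0/25 (100 hosts, 126 usable); 192.168.214.128/26 (54 hosts, 62 usable)


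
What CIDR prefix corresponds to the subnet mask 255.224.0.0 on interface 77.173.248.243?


Binary: 11111111.11100000.00000000.00000000
Count leading 1s
Prefix: /11


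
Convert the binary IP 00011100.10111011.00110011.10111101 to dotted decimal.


00011100 = 28
10111011 = 187
00110011 = 51
10111101 = 189
IP: 28.187.51.189


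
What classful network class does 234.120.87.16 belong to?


First octet: 234
Binary: 11101010
1110xxxx -> Class D (224-239)
Class D (multicast), default mask N/A


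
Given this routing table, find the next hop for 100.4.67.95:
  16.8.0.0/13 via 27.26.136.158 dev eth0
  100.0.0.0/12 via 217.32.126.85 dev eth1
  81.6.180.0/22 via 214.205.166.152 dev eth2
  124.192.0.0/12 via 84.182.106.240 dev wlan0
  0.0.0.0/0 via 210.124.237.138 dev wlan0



Longest prefix match for 100.4.67.95:
  /13 16.8.0.0: no
  /12 100.0.0.0: MATCH
  /22 81.6.180.0: no
  /12 124.192.0.0: no
  /0 0.0.0.0: MATCH
Selected: next-hop 217.32.126.85 via eth1 (matched /12)


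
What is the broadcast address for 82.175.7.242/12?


Network: 82.160.0.0/12
Host bits = 20
Set all host bits to 1:
Broadcast: 82.175.255.255


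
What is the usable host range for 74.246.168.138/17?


Network: 74.246.128.0
Broadcast: 74.246.255.255
First usable = network + 1
Last usable = broadcast - 1
Range: 74.246.128.1 to 74.246.255.254


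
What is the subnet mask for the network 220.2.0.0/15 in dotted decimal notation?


/15 means 15 network bits, 17 host bits
Binary: 11111111111111100000000000000000
Mask: 255.254.0.0


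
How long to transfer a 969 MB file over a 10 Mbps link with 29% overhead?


Effective throughput = 10 * (1 - 29/100) = 7.1 Mbps
File size in Mb = 969 * 8 = 7752 Mb
Time = 7752 / 7.1
Time = 1091.831 seconds


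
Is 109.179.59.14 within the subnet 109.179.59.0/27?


Subnet network: 109.179.59.0
Test IP AND mask: 109.179.59.0
Yes, 109.179.59.14 is in 109.179.59.0/27


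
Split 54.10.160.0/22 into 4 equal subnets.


New prefix = 22 + 2 = 24
Each subnet has 256 addresses
  54.10.160.0/24
  54.10.161.0/24
  54.10.162.0/24
  54.10.163.0/24
Subnets: 54.10.160.0/24, 54.10.161.0/24, 54.10.162.0/24, 54.10.163.0/24


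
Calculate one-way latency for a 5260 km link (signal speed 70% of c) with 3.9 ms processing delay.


Speed = 0.7 * 3e5 km/s = 210000 km/s
Propagation delay = 5260 / 210000 = 0.025 s = 25.0476 ms
Processing delay = 3.9 ms
Total one-way latency = 28.9476 ms


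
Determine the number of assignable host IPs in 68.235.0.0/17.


Host bits = 32 - 17 = 15
Total addresses = 2^15 = 32768
Usable = total - 2 (network and broadcast)
Usable hosts: 32766


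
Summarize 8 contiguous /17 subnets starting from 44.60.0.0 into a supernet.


Original prefix: /17
Number of subnets: 8 = 2^3
New prefix = 17 - 3 = 14
Supernet: 44.60.0.0/14


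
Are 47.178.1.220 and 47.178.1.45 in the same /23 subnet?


Mask: 255.255.254.0
47.178.1.220 AND mask = 47.178.0.0
47.178.1.45 AND mask = 47.178.0.0
Yes, same subnet (47.178.0.0)


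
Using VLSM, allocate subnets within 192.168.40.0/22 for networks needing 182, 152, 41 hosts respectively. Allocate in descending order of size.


182 hosts -> /24 (254 usable): 192.168.40.0/24
152 hosts -> /24 (254 usable): 192.168.41.0/24
41 hosts -> /26 (62 usable): 192.168.42.0/26
Allocation: 192.168.40.0/24 (182 hosts, 254 usable); 192.168.41.0/24 (152 hosts, 254 usable); 192.168.42.0/26 (41 hosts, 62 usable)


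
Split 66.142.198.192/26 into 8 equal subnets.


New prefix = 26 + 3 = 29
Each subnet has 8 addresses
  66.142.198.192/29
  66.142.198.200/29
  66.142.198.208/29
  66.142.198.216/29
  66.142.198.224/29
  66.142.198.232/29
  66.142.198.240/29
  66.142.198.248/29
Subnets: 66.142.198.192/29, 66.142.198.200/29, 66.142.198.208/29, 66.142.198.216/29, 66.142.198.224/29, 66.142.198.232/29, 66.142.198.240/29, 66.142.198.248/29


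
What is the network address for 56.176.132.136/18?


IP:   00111000.10110000.10000100.10001000
Mask: 11111111.11111111.11000000.00000000
AND operation:
Net:  00111000.10110000.10000000.00000000
Network: 56.176.128.0/18


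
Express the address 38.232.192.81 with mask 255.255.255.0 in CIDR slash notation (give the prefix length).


Binary: 11111111.11111111.11111111.00000000
Count leading 1s
Prefix: /24


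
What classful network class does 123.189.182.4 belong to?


First octet: 123
Binary: 01111011
0xxxxxxx -> Class A (1-126)
Class A, default mask 255.0.0.0 (/8)


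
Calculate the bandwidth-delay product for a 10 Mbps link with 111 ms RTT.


BDP = bandwidth * RTT
= 10 Mbps * 111 ms
= 10 * 1e6 * 111 / 1000 bits
= 1110000 bits
= 138750 bytes
= 135.498 KB
BDP = 1110000 bits (138750 bytes)


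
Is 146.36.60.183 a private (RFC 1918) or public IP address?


RFC 1918 private ranges:
  10.0.0.0/8 (10.0.0.0 - 10.255.255.255)
  172.16.0.0/12 (172.16.0.0 - 172.31.255.255)
  192.168.0.0/16 (192.168.0.0 - 192.168.255.255)
Public (not in any RFC 1918 range)


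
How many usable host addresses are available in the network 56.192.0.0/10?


Host bits = 32 - 10 = 22
Total addresses = 2^22 = 4194304
Usable = total - 2 (network and broadcast)
Usable hosts: 4194302


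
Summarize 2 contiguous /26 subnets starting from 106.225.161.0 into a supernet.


Original prefix: /26
Number of subnets: 2 = 2^1
New prefix = 26 - 1 = 25
Supernet: 106.225.161.0/25


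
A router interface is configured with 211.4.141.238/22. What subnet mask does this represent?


/22 means 22 network bits, 10 host bits
Binary: 11111111111111111111110000000000
Mask: 255.255.252.0


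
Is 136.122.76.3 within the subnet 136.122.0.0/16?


Subnet network: 136.122.0.0
Test IP AND mask: 136.122.0.0
Yes, 136.122.76.3 is in 136.122.0.0/16


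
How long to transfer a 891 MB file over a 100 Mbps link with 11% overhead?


Effective throughput = 100 * (1 - 11/100) = 89 Mbps
File size in Mb = 891 * 8 = 7128 Mb
Time = 7128 / 89
Time = 80.0899 seconds


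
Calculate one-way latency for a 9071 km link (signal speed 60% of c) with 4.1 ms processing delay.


Speed = 0.6 * 3e5 km/s = 180000 km/s
Propagation delay = 9071 / 180000 = 0.0504 s = 50.3944 ms
Processing delay = 4.1 ms
Total one-way latency = 54.4944 ms


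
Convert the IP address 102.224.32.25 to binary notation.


102 = 01100110
224 = 11100000
32 = 00100000
25 = 00011001
Binary: 01100110.11100000.00100000.00011001


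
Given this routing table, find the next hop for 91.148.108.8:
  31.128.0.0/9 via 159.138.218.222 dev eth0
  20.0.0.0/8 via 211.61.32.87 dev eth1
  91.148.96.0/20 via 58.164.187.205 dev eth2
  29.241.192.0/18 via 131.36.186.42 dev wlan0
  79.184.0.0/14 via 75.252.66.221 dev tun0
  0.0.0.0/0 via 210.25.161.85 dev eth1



Longest prefix match for 91.148.108.8:
  /9 31.128.0.0: no
  /8 20.0.0.0: no
  /20 91.148.96.0: MATCH
  /18 29.241.192.0: no
  /14 79.184.0.0: no
  /0 0.0.0.0: MATCH
Selected: next-hop 58.164.187.205 via eth2 (matched /20)


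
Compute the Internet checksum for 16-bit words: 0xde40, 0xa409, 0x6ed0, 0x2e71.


Sum all words (with carry folding):
+ 0xde40 = 0xde40
+ 0xa409 = 0x824a
+ 0x6ed0 = 0xf11a
+ 0x2e71 = 0x1f8c
One's complement: ~0x1f8c
Checksum = 0xe073


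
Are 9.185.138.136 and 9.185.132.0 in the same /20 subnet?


Mask: 255.255.240.0
9.185.138.136 AND mask = 9.185.128.0
9.185.132.0 AND mask = 9.185.128.0
Yes, same subnet (9.185.128.0)


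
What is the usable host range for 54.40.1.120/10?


Network: 54.0.0.0
Broadcast: 54.63.255.255
First usable = network + 1
Last usable = broadcast - 1
Range: 54.0.0.1 to 54.63.255.254


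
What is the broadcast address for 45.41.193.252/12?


Network: 45.32.0.0/12
Host bits = 20
Set all host bits to 1:
Broadcast: 45.47.255.255


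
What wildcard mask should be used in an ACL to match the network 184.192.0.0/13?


Subnet mask: 255.248.0.0
Wildcard = 255.255.255.255 - subnet mask
255 - 255 = 0
255 - 248 = 7
255 - 0 = 255
255 - 0 = 255
Wildcard: 0.7.255.255


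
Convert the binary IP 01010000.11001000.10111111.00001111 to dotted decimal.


01010000 = 80
11001000 = 200
10111111 = 191
00001111 = 15
IP: 80.200.191.15


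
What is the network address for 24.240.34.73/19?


IP:   00011000.11110000.00100010.01001001
Mask: 11111111.11111111.11100000.00000000
AND operation:
Net:  00011000.11110000.00100000.00000000
Network: 24.240.32.0/19


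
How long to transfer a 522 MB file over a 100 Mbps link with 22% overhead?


Effective throughput = 100 * (1 - 22/100) = 78 Mbps
File size in Mb = 522 * 8 = 4176 Mb
Time = 4176 / 78
Time = 53.5385 seconds


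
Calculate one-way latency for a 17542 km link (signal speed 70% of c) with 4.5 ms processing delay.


Speed = 0.7 * 3e5 km/s = 210000 km/s
Propagation delay = 17542 / 210000 = 0.0835 s = 83.5333 ms
Processing delay = 4.5 ms
Total one-way latency = 88.0333 ms


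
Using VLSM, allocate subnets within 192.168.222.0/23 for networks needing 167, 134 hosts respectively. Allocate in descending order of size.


167 hosts -> /24 (254 usable): 192.168.222.0/24
134 hosts -> /24 (254 usable): 192.168.223.0/24
Allocation: 192.168.222.0/24 (167 hosts, 254 usable); 192.168.223.0/24 (134 hosts, 254 usable)


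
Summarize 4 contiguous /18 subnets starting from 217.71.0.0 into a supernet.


Original prefix: /18
Number of subnets: 4 = 2^2
New prefix = 18 - 2 = 16
Supernet: 217.71.0.0/16


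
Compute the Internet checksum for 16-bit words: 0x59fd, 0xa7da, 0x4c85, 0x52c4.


Sum all words (with carry folding):
+ 0x59fd = 0x59fd
+ 0xa7da = 0x01d8
+ 0x4c85 = 0x4e5d
+ 0x52c4 = 0xa121
One's complement: ~0xa121
Checksum = 0x5ede


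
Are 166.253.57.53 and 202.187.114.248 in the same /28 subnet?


Mask: 255.255.255.240
166.253.57.53 AND mask = 166.253.57.48
202.187.114.248 AND mask = 202.187.114.240
No, different subnets (166.253.57.48 vs 202.187.114.240)


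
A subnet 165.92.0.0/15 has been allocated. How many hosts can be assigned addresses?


Host bits = 32 - 15 = 17
Total addresses = 2^17 = 131072
Usable = total - 2 (network and broadcast)
Usable hosts: 131070


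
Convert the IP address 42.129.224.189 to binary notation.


42 = 00101010
129 = 10000001
224 = 11100000
189 = 10111101
Binary: 00101010.10000001.11100000.10111101


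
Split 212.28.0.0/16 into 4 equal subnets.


New prefix = 16 + 2 = 18
Each subnet has 16384 addresses
  212.28.0.0/18
  212.28.64.0/18
  212.28.128.0/18
  212.28.192.0/18
Subnets: 212.28.0.0/18, 212.28.64.0/18, 212.28.128.0/18, 212.28.192.0/18


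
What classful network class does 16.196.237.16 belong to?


First octet: 16
Binary: 00010000
0xxxxxxx -> Class A (1-126)
Class A, default mask 255.0.0.0 (/8)


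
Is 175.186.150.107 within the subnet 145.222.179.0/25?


Subnet network: 145.222.179.0
Test IP AND mask: 175.186.150.0
No, 175.186.150.107 is not in 145.222.179.0/25


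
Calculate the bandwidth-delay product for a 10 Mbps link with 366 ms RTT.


BDP = bandwidth * RTT
= 10 Mbps * 366 ms
= 10 * 1e6 * 366 / 1000 bits
= 3660000 bits
= 457500 bytes
= 446.7773 KB
BDP = 3660000 bits (457500 bytes)


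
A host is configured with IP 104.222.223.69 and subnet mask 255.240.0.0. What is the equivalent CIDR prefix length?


Binary: 11111111.11110000.00000000.00000000
Count leading 1s
Prefix: /12


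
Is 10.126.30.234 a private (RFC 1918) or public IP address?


RFC 1918 private ranges:
  10.0.0.0/8 (10.0.0.0 - 10.255.255.255)
  172.16.0.0/12 (172.16.0.0 - 172.31.255.255)
  192.168.0.0/16 (192.168.0.0 - 192.168.255.255)
Private (in 10.0.0.0/8)


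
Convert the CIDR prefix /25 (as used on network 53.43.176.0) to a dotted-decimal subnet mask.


/25 means 25 network bits, 7 host bits
Binary: 11111111111111111111111110000000
Mask: 255.255.255.128


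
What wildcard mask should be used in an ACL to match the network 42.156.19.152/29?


Subnet mask: 255.255.255.248
Wildcard = 255.255.255.255 - subnet mask
255 - 255 = 0
255 - 255 = 0
255 - 255 = 0
255 - 248 = 7
Wildcard: 0.0.0.7


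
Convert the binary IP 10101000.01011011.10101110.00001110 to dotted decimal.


10101000 = 168
01011011 = 91
10101110 = 174
00001110 = 14
IP: 168.91.174.14


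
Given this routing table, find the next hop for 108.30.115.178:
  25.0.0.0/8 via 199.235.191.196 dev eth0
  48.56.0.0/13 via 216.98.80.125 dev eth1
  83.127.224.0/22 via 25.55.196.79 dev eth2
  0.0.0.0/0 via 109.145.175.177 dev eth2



Longest prefix match for 108.30.115.178:
  /8 25.0.0.0: no
  /13 48.56.0.0: no
  /22 83.127.224.0: no
  /0 0.0.0.0: MATCH
Selected: next-hop 109.145.175.177 via eth2 (matched /0)


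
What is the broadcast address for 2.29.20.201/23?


Network: 2.29.20.0/23
Host bits = 9
Set all host bits to 1:
Broadcast: 2.29.21.255


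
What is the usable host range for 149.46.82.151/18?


Network: 149.46.64.0
Broadcast: 149.46.127.255
First usable = network + 1
Last usable = broadcast - 1
Range: 149.46.64.1 to 149.46.127.254


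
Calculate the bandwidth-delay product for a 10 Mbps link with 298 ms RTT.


BDP = bandwidth * RTT
= 10 Mbps * 298 ms
= 10 * 1e6 * 298 / 1000 bits
= 2980000 bits
= 372500 bytes
= 363.7695 KB
BDP = 2980000 bits (372500 bytes)


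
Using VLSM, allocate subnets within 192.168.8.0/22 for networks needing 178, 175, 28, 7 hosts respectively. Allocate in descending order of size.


178 hosts -> /24 (254 usable): 192.168.8.0/24
175 hosts -> /24 (254 usable): 192.168.9.0/24
28 hosts -> /27 (30 usable): 192.168.10.0/27
7 hosts -> /28 (14 usable): 192.168.10.32/28
Allocation: 192.168.8.0/24 (178 hosts, 254 usable); 192.168.9.0/24 (175 hosts, 254 usable); 192.168.10.0/27 (28 hosts, 30 usable); 192.168.10.32/28 (7 hosts, 14 usable)


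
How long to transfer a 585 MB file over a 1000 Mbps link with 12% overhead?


Effective throughput = 1000 * (1 - 12/100) = 880 Mbps
File size in Mb = 585 * 8 = 4680 Mb
Time = 4680 / 880
Time = 5.3182 seconds


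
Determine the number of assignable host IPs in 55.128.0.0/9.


Host bits = 32 - 9 = 23
Total addresses = 2^23 = 8388608
Usable = total - 2 (network and broadcast)
Usable hosts: 8388606


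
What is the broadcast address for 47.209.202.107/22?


Network: 47.209.200.0/22
Host bits = 10
Set all host bits to 1:
Broadcast: 47.209.203.255


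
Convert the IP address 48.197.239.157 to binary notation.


48 = 00110000
197 = 11000101
239 = 11101111
157 = 10011101
Binary: 00110000.11000101.11101111.10011101


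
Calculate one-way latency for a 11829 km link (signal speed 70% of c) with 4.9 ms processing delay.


Speed = 0.7 * 3e5 km/s = 210000 km/s
Propagation delay = 11829 / 210000 = 0.0563 s = 56.3286 ms
Processing delay = 4.9 ms
Total one-way latency = 61.2286 ms


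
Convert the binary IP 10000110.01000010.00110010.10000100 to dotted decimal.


10000110 = 134
01000010 = 66
00110010 = 50
10000100 = 132
IP: 134.66.50.132


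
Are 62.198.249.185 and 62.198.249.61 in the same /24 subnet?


Mask: 255.255.255.0
62.198.249.185 AND mask = 62.198.249.0
62.198.249.61 AND mask = 62.198.249.0
Yes, same subnet (62.198.249.0)


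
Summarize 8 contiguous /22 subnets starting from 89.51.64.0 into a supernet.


Original prefix: /22
Number of subnets: 8 = 2^3
New prefix = 22 - 3 = 19
Supernet: 89.51.64.0/19


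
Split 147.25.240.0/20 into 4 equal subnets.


New prefix = 20 + 2 = 22
Each subnet has 1024 addresses
  147.25.240.0/22
  147.25.244.0/22
  147.25.248.0/22
  147.25.252.0/22
Subnets: 147.25.240.0/22, 147.25.244.0/22, 147.25.248.0/22, 147.25.252.0/22


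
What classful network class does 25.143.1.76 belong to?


First octet: 25
Binary: 00011001
0xxxxxxx -> Class A (1-126)
Class A, default mask 255.0.0.0 (/8)


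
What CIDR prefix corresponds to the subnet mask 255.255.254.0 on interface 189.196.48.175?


Binary: 11111111.11111111.11111110.00000000
Count leading 1s
Prefix: /23


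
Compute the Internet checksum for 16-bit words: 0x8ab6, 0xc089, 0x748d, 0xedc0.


Sum all words (with carry folding):
+ 0x8ab6 = 0x8ab6
+ 0xc089 = 0x4b40
+ 0x748d = 0xbfcd
+ 0xedc0 = 0xad8e
One's complement: ~0xad8e
Checksum = 0x5271


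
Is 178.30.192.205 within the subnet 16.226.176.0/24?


Subnet network: 16.226.176.0
Test IP AND mask: 178.30.192.0
No, 178.30.192.205 is not in 16.226.176.0/24


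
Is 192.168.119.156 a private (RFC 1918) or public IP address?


RFC 1918 private ranges:
  10.0.0.0/8 (10.0.0.0 - 10.255.255.255)
  172.16.0.0/12 (172.16.0.0 - 172.31.255.255)
  192.168.0.0/16 (192.168.0.0 - 192.168.255.255)
Private (in 192.168.0.0/16)


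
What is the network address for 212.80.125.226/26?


IP:   11010100.01010000.01111101.11100010
Mask: 11111111.11111111.11111111.11000000
AND operation:
Net:  11010100.01010000.01111101.11000000
Network: 212.80.125.192/26


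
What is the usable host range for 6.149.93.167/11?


Network: 6.128.0.0
Broadcast: 6.159.255.255
First usable = network + 1
Last usable = broadcast - 1
Range: 6.128.0.1 to 6.159.255.254


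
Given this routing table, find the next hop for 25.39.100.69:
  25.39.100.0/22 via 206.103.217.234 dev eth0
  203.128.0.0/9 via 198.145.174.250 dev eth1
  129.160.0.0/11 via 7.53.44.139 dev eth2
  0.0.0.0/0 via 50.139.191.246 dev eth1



Longest prefix match for 25.39.100.69:
  /22 25.39.100.0: MATCH
  /9 203.128.0.0: no
  /11 129.160.0.0: no
  /0 0.0.0.0: MATCH
Selected: next-hop 206.103.217.234 via eth0 (matched /22)


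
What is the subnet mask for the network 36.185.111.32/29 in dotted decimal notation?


/29 means 29 network bits, 3 host bits
Binary: 11111111111111111111111111111000
Mask: 255.255.255.248


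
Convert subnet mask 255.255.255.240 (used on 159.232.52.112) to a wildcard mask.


Subnet mask: 255.255.255.240
Wildcard = 255.255.255.255 - subnet mask
255 - 255 = 0
255 - 255 = 0
255 - 255 = 0
255 - 240 = 15
Wildcard: 0.0.0.15


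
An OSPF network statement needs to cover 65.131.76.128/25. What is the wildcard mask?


Subnet mask: 255.255.255.128
Wildcard = 255.255.255.255 - subnet mask
255 - 255 = 0
255 - 255 = 0
255 - 255 = 0
255 - 128 = 127
Wildcard: 0.0.0.127


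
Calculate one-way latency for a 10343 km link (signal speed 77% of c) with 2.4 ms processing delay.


Speed = 0.77 * 3e5 km/s = 231000 km/s
Propagation delay = 10343 / 231000 = 0.0448 s = 44.7749 ms
Processing delay = 2.4 ms
Total one-way latency = 47.1749 ms


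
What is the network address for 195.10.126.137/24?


IP:   11000011.00001010.01111110.10001001
Mask: 11111111.11111111.11111111.00000000
AND operation:
Net:  11000011.00001010.01111110.00000000
Network: 195.10.126.0/24


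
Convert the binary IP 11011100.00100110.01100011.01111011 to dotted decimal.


11011100 = 220
00100110 = 38
01100011 = 99
01111011 = 123
IP: 220.38.99.123


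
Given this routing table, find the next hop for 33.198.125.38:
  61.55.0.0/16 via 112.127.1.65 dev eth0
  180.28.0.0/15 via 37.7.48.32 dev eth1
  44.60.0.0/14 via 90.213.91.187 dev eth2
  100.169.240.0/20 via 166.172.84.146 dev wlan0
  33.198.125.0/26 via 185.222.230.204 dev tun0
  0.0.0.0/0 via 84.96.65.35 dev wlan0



Longest prefix match for 33.198.125.38:
  /16 61.55.0.0: no
  /15 180.28.0.0: no
  /14 44.60.0.0: no
  /20 100.169.240.0: no
  /26 33.198.125.0: MATCH
  /0 0.0.0.0: MATCH
Selected: next-hop 185.222.230.204 via tun0 (matched /26)


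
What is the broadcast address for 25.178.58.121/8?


Network: 25.0.0.0/8
Host bits = 24
Set all host bits to 1:
Broadcast: 25.255.255.255


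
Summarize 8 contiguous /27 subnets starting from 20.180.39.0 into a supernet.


Original prefix: /27
Number of subnets: 8 = 2^3
New prefix = 27 - 3 = 24
Supernet: 20.180.39.0/24


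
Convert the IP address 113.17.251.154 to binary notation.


113 = 01110001
17 = 00010001
251 = 11111011
154 = 10011010
Binary: 01110001.00010001.11111011.10011010


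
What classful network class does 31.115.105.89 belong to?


First octet: 31
Binary: 00011111
0xxxxxxx -> Class A (1-126)
Class A, default mask 255.0.0.0 (/8)


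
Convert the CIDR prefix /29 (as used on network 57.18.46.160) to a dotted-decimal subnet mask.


/29 means 29 network bits, 3 host bits
Binary: 11111111111111111111111111111000
Mask: 255.255.255.248


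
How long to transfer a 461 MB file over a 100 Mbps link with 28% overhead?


Effective throughput = 100 * (1 - 28/100) = 72 Mbps
File size in Mb = 461 * 8 = 3688 Mb
Time = 3688 / 72
Time = 51.2222 seconds


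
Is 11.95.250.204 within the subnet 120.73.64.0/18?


Subnet network: 120.73.64.0
Test IP AND mask: 11.95.192.0
No, 11.95.250.204 is not in 120.73.64.0/18


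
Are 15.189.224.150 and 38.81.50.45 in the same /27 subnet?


Mask: 255.255.255.224
15.189.224.150 AND mask = 15.189.224.128
38.81.50.45 AND mask = 38.81.50.32
No, different subnets (15.189.224.128 vs 38.81.50.32)


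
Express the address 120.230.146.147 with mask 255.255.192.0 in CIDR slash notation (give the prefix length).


Binary: 11111111.11111111.11000000.00000000
Count leading 1s
Prefix: /18


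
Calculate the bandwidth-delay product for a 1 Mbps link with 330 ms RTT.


BDP = bandwidth * RTT
= 1 Mbps * 330 ms
= 1 * 1e6 * 330 / 1000 bits
= 330000 bits
= 41250 bytes
= 40.2832 KB
BDP = 330000 bits (41250 bytes)


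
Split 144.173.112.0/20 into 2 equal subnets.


New prefix = 20 + 1 = 21
Each subnet has 2048 addresses
  144.173.112.0/21
  144.173.120.0/21
Subnets: 144.173.112.0/21, 144.173.120.0/21


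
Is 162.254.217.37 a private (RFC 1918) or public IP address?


RFC 1918 private ranges:
  10.0.0.0/8 (10.0.0.0 - 10.255.255.255)
  172.16.0.0/12 (172.16.0.0 - 172.31.255.255)
  192.168.0.0/16 (192.168.0.0 - 192.168.255.255)
Public (not in any RFC 1918 range)


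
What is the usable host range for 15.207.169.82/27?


Network: 15.207.169.64
Broadcast: 15.207.169.95
First usable = network + 1
Last usable = broadcast - 1
Range: 15.207.169.65 to 15.207.169.94


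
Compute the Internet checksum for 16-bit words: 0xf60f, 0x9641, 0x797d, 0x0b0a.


Sum all words (with carry folding):
+ 0xf60f = 0xf60f
+ 0x9641 = 0x8c51
+ 0x797d = 0x05cf
+ 0x0b0a = 0x10d9
One's complement: ~0x10d9
Checksum = 0xef26


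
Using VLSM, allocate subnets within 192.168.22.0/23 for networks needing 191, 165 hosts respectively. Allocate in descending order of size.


191 hosts -> /24 (254 usable): 192.168.22.0/24
165 hosts -> /24 (254 usable): 192.168.23.0/24
Allocation: 192.168.22.0/24 (191 hosts, 254 usable); 192.168.23.0/24 (165 hosts, 254 usable)


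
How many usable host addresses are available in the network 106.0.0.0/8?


Host bits = 32 - 8 = 24
Total addresses = 2^24 = 16777216
Usable = total - 2 (network and broadcast)
Usable hosts: 16777214


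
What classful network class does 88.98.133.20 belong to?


First octet: 88
Binary: 01011000
0xxxxxxx -> Class A (1-126)
Class A, default mask 255.0.0.0 (/8)


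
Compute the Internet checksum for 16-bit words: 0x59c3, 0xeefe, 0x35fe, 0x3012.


Sum all words (with carry folding):
+ 0x59c3 = 0x59c3
+ 0xeefe = 0x48c2
+ 0x35fe = 0x7ec0
+ 0x3012 = 0xaed2
One's complement: ~0xaed2
Checksum = 0x512d


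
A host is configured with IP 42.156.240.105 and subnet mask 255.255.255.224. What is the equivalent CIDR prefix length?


Binary: 11111111.11111111.11111111.11100000
Count leading 1s
Prefix: /27


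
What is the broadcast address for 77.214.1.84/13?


Network: 77.208.0.0/13
Host bits = 19
Set all host bits to 1:
Broadcast: 77.215.255.255


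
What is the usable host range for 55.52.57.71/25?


Network: 55.52.57.0
Broadcast: 55.52.57.127
First usable = network + 1
Last usable = broadcast - 1
Range: 55.52.57.1 to 55.52.57.126


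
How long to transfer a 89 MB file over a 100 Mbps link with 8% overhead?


Effective throughput = 100 * (1 - 8/100) = 92 Mbps
File size in Mb = 89 * 8 = 712 Mb
Time = 712 / 92
Time = 7.7391 seconds


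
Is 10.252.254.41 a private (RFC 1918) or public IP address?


RFC 1918 private ranges:
  10.0.0.0/8 (10.0.0.0 - 10.255.255.255)
  172.16.0.0/12 (172.16.0.0 - 172.31.255.255)
  192.168.0.0/16 (192.168.0.0 - 192.168.255.255)
Private (in 10.0.0.0/8)


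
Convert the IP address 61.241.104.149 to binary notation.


61 = 00111101
241 = 11110001
104 = 01101000
149 = 10010101
Binary: 00111101.11110001.01101000.10010101


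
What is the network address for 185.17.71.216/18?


IP:   10111001.00010001.01000111.11011000
Mask: 11111111.11111111.11000000.00000000
AND operation:
Net:  10111001.00010001.01000000.00000000
Network: 185.17.64.0/18


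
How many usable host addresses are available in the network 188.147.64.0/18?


Host bits = 32 - 18 = 14
Total addresses = 2^14 = 16384
Usable = total - 2 (network and broadcast)
Usable hosts: 16382


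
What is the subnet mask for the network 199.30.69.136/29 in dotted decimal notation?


/29 means 29 network bits, 3 host bits
Binary: 11111111111111111111111111111000
Mask: 255.255.255.248


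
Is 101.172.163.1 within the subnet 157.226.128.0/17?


Subnet network: 157.226.128.0
Test IP AND mask: 101.172.128.0
No, 101.172.163.1 is not in 157.226.128.0/17


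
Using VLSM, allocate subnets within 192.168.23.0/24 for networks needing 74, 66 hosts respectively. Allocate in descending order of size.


74 hosts -> /25 (126 usable): 192.168.23.0/25
66 hosts -> /25 (126 usable): 192.168.23.128/25
Allocation: 192.168.23.0/25 (74 hosts, 126 usable); 192.168.23.128/25 (66 hosts, 126 usable)


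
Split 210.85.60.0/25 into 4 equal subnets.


New prefix = 25 + 2 = 27
Each subnet has 32 addresses
  210.85.60.0/27
  210.85.60.32/27
  210.85.60.64/27
  210.85.60.96/27
Subnets: 210.85.60.0/27, 210.85.60.32/27, 210.85.60.64/27, 210.85.60.96/27


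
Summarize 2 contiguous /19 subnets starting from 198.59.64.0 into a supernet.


Original prefix: /19
Number of subnets: 2 = 2^1
New prefix = 19 - 1 = 18
Supernet: 198.59.64.0/18
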